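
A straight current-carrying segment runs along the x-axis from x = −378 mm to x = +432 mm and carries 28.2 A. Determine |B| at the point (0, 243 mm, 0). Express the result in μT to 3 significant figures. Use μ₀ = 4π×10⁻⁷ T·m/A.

For a finite straight segment, B = (μ₀I/4πd)(sinθ₁ + sinθ₂), where θ₁, θ₂ are the angles from the perpendicular to each end.
The perpendicular distance is d = 0.243 m; the end-offsets along the wire are a = 0.378 m and b = 0.432 m.
sinθ₁ = 0.378/√(0.378²+0.243²) = 0.8412; sinθ₂ = 0.432/√(0.432²+0.243²) = 0.8716.
B = (4π×10⁻⁷ × 28.2) / (4π × 0.243) × (0.8412 + 0.8716) = 1.99×10⁻⁵ T.

B ≈ 19.9 μT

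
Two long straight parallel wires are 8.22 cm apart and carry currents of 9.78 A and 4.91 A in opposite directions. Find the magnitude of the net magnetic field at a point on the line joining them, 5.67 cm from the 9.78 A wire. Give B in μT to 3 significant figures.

B ≈ 73.0 μT

Each long wire gives B = μ₀I/(2πd). Distances are d₁ = 0.0567 m and d₂ = 0.0255 m.
B₁ = 3.45×10⁻⁵ T, B₂ = 3.85×10⁻⁵ T.
Between antiparallel currents both contributions point the same way, so they add. B = B₁ + B₂ = 3.45×10⁻⁵ + 3.85×10⁻⁵ = 7.30×10⁻⁵ T.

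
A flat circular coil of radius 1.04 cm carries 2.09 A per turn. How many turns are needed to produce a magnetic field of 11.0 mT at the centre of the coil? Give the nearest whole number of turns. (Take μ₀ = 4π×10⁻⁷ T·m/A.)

For an N-turn coil, B = Nμ₀I/(2R). A single turn gives B₁ = 1.26×10⁻⁴ T with R = 0.0104 m.
N = B/B₁ = 1.10×10⁻² / 1.26×10⁻⁴ = 87.12.

N = 87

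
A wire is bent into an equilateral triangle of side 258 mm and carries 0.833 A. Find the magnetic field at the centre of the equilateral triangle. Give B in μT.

Each side is a finite straight segment at perpendicular distance d = a/(2 tan(π/3)) = 0.07448 m from the centre, with end-angles ±π/3.
One side contributes B₁ = (μ₀I/4πd)·2 sin(π/3) = 1.94×10⁻⁶ T.
All 3 sides add in the same direction: B = 3 × 1.94×10⁻⁶ = 5.81×10⁻⁶ T.

B ≈ 5.81 μT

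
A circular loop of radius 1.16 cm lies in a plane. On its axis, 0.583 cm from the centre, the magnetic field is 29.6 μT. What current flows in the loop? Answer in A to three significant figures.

On the axis of a loop, B = μ₀IR²/[2(R²+z²)^(3/2)], so I = 2B(R²+z²)^(3/2)/(μ₀R²).
R² + z² = 0.0001346 + 3.399×10⁻⁵ = 0.0001685 m²; raised to 3/2 gives 2.19×10⁻⁶ m³.
I = 2 × 2.96×10⁻⁵ × 2.19×10⁻⁶ / (1.26×10⁻⁶ × 0.0001346) = 0.766 A.

I ≈ 0.766 A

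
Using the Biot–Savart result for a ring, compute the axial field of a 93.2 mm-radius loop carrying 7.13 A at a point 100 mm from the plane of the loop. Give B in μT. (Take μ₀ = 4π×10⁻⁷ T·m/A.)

On the axis of a circular loop, B = μ₀IR² / [2(R²+z²)^(3/2)].
R² + z² = (0.0932)² + (0.1)² = 0.01869 m², and (R²+z²)^(3/2) = 2.55×10⁻³ m³.
B = (4π×10⁻⁷ × 7.13 × 0.008686) / (2 × 2.55×10⁻³) = 1.52×10⁻⁵ T.

B ≈ 15.2 μT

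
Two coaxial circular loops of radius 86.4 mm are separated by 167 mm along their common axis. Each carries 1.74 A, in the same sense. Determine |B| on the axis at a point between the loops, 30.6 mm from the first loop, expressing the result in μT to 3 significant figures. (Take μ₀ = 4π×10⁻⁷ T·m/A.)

B ≈ 12.5 μT

Each loop contributes B = μ₀IR²/[2(R²+z²)^(3/2)] on the axis, with z measured from that loop.
Loop 1 (z = 0.0306 m): B₁ = 1.06×10⁻⁵ T. Loop 2 (z = 0.1364 m): B₂ = 1.94×10⁻⁶ T.
The fields add: B = B₁ + B₂ = 1.25×10⁻⁵ T.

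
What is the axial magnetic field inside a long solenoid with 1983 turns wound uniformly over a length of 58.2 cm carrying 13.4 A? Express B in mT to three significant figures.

Inside a long solenoid, B = μ₀nI with n = 3407 turns/m.
B = 4π×10⁻⁷ × 3407 × 13.4 = 5.74×10⁻² T.

B ≈ 57.4 mT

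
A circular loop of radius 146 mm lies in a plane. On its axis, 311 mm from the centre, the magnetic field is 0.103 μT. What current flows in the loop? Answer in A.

I ≈ 0.312 A

On the axis of a loop, B = μ₀IR²/[2(R²+z²)^(3/2)], so I = 2B(R²+z²)^(3/2)/(μ₀R²).
R² + z² = 0.02132 + 0.09672 = 0.118 m²; raised to 3/2 gives 4.06×10⁻² m³.
I = 2 × 1.03×10⁻⁷ × 4.06×10⁻² / (1.26×10⁻⁶ × 0.02132) = 0.312 A.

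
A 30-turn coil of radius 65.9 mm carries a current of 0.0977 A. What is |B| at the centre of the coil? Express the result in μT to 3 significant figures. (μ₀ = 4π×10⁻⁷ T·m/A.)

For an N-turn flat coil, B = Nμ₀I/(2R) with R = 0.0659 m.
B = 30 × 9.32×10⁻⁷ T = 2.79×10⁻⁵ T.

B ≈ 27.9 μT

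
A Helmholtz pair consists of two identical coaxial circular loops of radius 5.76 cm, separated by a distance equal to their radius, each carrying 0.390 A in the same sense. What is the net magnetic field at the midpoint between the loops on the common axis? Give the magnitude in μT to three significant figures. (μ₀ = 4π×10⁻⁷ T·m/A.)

Each loop contributes B = μ₀IR²/[2(R²+z²)^(3/2)] on the axis, with z measured from that loop.
Loop 1 (z = 0.0288 m): B₁ = 3.04×10⁻⁶ T. Loop 2 (z = 0.0288 m): B₂ = 3.04×10⁻⁶ T.
The fields add: B = B₁ + B₂ = 6.09×10⁻⁶ T.

B ≈ 6.09 μT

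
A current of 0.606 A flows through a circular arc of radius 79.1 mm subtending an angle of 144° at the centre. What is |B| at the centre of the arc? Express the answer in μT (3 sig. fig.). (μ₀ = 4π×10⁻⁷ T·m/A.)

The Biot–Savart field of a circular arc at its centre is B = μ₀Iφ/(4πR), with φ = 2.513 rad.
B = (4π×10⁻⁷ × 0.606 × 2.513) / (4π × 0.0791) = 1.93×10⁻⁶ T.

B ≈ 1.93 μT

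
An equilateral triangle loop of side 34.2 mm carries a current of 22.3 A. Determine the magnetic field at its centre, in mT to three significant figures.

Each side is a finite straight segment at perpendicular distance d = a/(2 tan(π/3)) = 0.009873 m from the centre, with end-angles ±π/3.
One side contributes B₁ = (μ₀I/4πd)·2 sin(π/3) = 3.91×10⁻⁴ T.
All 3 sides add in the same direction: B = 3 × 3.91×10⁻⁴ = 1.17×10⁻³ T.

B ≈ 1.17 mT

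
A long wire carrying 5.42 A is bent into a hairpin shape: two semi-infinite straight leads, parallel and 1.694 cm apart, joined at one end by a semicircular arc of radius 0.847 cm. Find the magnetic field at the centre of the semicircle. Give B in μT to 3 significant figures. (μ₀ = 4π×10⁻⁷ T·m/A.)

The semicircular arc contributes B_arc = μ₀I·π/(4πR) = μ₀I/(4R) = 2.01×10⁻⁴ T.
Each semi-infinite lead is at perpendicular distance R = 0.00847 m from the centre, with the perpendicular foot at its near end, so it contributes μ₀I/(4πR); both point the same way, together 1.28×10⁻⁴ T.
Arc and leads all point the same direction: B = 2.01×10⁻⁴ + 1.28×10⁻⁴ = 3.29×10⁻⁴ T.

B ≈ 329 μT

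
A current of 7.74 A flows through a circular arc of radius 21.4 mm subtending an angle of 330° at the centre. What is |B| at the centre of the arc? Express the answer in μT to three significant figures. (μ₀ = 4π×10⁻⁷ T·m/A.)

B ≈ 208 μT

The Biot–Savart field of a circular arc at its centre is B = μ₀Iφ/(4πR), with φ = 5.76 rad.
B = (4π×10⁻⁷ × 7.74 × 5.76) / (4π × 0.0214) = 2.08×10⁻⁴ T.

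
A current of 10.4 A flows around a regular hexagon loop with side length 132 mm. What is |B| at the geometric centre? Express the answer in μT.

Each side is a finite straight segment at perpendicular distance d = a/(2 tan(π/6)) = 0.1143 m from the centre, with end-angles ±π/6.
One side contributes B₁ = (μ₀I/4πd)·2 sin(π/6) = 9.10×10⁻⁶ T.
All 6 sides add in the same direction: B = 6 × 9.10×10⁻⁶ = 5.46×10⁻⁵ T.

B ≈ 54.6 μT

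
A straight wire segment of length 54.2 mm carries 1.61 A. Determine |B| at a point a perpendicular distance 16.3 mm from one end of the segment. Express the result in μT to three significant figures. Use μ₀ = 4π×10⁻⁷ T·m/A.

B ≈ 9.46 μT

For a finite straight segment, B = (μ₀I/4πd)(sinθ₁ + sinθ₂), where θ₁, θ₂ are the angles from the perpendicular to each end.
The perpendicular foot is at one end, so the two end-offsets along the wire are 0 and L = 0.0542 m.
sinθ₁ = 0/√(0²+0.0163²) = 0.0000; sinθ₂ = 0.0542/√(0.0542²+0.0163²) = 0.9576.
B = (4π×10⁻⁷ × 1.61) / (4π × 0.0163) × (0.0000 + 0.9576) = 9.46×10⁻⁶ T.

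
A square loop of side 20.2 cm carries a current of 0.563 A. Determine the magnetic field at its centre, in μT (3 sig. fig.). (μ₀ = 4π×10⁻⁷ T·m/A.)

Each side is a finite straight segment at perpendicular distance d = a/(2 tan(π/4)) = 0.101 m from the centre, with end-angles ±π/4.
One side contributes B₁ = (μ₀I/4πd)·2 sin(π/4) = 7.88×10⁻⁷ T.
All 4 sides add in the same direction: B = 4 × 7.88×10⁻⁷ = 3.15×10⁻⁶ T.

B ≈ 3.15 μT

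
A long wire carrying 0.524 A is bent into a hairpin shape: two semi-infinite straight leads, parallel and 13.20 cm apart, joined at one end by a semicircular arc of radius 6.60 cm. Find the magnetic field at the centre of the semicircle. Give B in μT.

B ≈ 4.08 μT

The semicircular arc contributes B_arc = μ₀I·π/(4πR) = μ₀I/(4R) = 2.49×10⁻⁶ T.
Each semi-infinite lead is at perpendicular distance R = 0.066 m from the centre, with the perpendicular foot at its near end, so it contributes μ₀I/(4πR); both point the same way, together 1.59×10⁻⁶ T.
Arc and leads all point the same direction: B = 2.49×10⁻⁶ + 1.59×10⁻⁶ = 4.08×10⁻⁶ T.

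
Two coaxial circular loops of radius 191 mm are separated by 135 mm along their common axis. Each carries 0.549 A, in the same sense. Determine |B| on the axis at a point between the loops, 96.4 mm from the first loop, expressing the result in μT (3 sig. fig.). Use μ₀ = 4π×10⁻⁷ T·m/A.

B ≈ 2.99 μT

Each loop contributes B = μ₀IR²/[2(R²+z²)^(3/2)] on the axis, with z measured from that loop.
Loop 1 (z = 0.0964 m): B₁ = 1.28×10⁻⁶ T. Loop 2 (z = 0.0386 m): B₂ = 1.70×10⁻⁶ T.
The fields add: B = B₁ + B₂ = 2.99×10⁻⁶ T.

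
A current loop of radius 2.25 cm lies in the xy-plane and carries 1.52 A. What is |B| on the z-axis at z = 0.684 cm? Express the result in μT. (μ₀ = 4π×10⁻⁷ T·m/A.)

B ≈ 37.2 μT

On the axis of a circular loop, B = μ₀IR² / [2(R²+z²)^(3/2)].
R² + z² = (0.0225)² + (0.00684)² = 0.000553 m², and (R²+z²)^(3/2) = 1.30×10⁻⁵ m³.
B = (4π×10⁻⁷ × 1.52 × 0.0005062) / (2 × 1.30×10⁻⁵) = 3.72×10⁻⁵ T.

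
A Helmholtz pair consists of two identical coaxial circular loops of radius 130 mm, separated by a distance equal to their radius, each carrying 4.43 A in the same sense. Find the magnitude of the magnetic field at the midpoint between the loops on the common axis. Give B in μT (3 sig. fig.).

B ≈ 30.6 μT

Each loop contributes B = μ₀IR²/[2(R²+z²)^(3/2)] on the axis, with z measured from that loop.
Loop 1 (z = 0.065 m): B₁ = 1.53×10⁻⁵ T. Loop 2 (z = 0.065 m): B₂ = 1.53×10⁻⁵ T.
The fields add: B = B₁ + B₂ = 3.06×10⁻⁵ T.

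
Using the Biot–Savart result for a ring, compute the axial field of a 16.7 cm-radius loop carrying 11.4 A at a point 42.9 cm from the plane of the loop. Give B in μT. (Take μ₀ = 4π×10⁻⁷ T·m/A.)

B ≈ 2.05 μT

On the axis of a circular loop, B = μ₀IR² / [2(R²+z²)^(3/2)].
R² + z² = (0.167)² + (0.429)² = 0.2119 m², and (R²+z²)^(3/2) = 9.76×10⁻² m³.
B = (4π×10⁻⁷ × 11.4 × 0.02789) / (2 × 9.76×10⁻²) = 2.05×10⁻⁶ T.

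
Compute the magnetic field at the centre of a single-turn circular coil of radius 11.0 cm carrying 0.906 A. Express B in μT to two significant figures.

B ≈ 5.2 μT

At the centre of a circular loop the Biot–Savart law gives B = μ₀I/(2R).
B = (4π×10⁻⁷ × 0.906) / (2 × 0.11) = 5.18×10⁻⁶ T.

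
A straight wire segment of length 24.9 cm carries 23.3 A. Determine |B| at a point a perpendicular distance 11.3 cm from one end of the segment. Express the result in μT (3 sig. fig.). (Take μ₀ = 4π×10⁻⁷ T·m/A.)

B ≈ 18.8 μT

For a finite straight segment, B = (μ₀I/4πd)(sinθ₁ + sinθ₂), where θ₁, θ₂ are the angles from the perpendicular to each end.
The perpendicular foot is at one end, so the two end-offsets along the wire are 0 and L = 0.249 m.
sinθ₁ = 0/√(0²+0.113²) = 0.0000; sinθ₂ = 0.249/√(0.249²+0.113²) = 0.9106.
B = (4π×10⁻⁷ × 23.3) / (4π × 0.113) × (0.0000 + 0.9106) = 1.88×10⁻⁵ T.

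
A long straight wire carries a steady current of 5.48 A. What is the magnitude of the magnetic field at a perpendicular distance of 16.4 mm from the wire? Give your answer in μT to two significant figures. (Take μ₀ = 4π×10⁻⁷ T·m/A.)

B ≈ 67 μT

For an infinitely long straight wire, B = μ₀I/(2πd).
B = (4π×10⁻⁷ × 5.48) / (2π × 0.0164) = 6.68×10⁻⁵ T.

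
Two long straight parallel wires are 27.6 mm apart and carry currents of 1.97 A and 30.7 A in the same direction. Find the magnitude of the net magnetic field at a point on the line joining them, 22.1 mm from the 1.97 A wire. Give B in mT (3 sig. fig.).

B ≈ 1.10 mT

Each long wire gives B = μ₀I/(2πd). Distances are d₁ = 0.0221 m and d₂ = 0.0055 m.
B₁ = 1.78×10⁻⁵ T, B₂ = 1.12×10⁻³ T.
Between parallel currents the two contributions point in opposite directions, so they subtract. B = |B₁ − B₂| = |1.78×10⁻⁵ − 1.12×10⁻³| = 1.10×10⁻³ T.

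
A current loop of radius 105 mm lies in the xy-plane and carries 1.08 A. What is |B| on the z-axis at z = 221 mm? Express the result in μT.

On the axis of a circular loop, B = μ₀IR² / [2(R²+z²)^(3/2)].
R² + z² = (0.105)² + (0.221)² = 0.05987 m², and (R²+z²)^(3/2) = 1.46×10⁻² m³.
B = (4π×10⁻⁷ × 1.08 × 0.01102) / (2 × 1.46×10⁻²) = 5.11×10⁻⁷ T.

B ≈ 0.511 μT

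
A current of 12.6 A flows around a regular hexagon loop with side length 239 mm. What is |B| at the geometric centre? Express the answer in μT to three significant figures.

B ≈ 36.5 μT

Each side is a finite straight segment at perpendicular distance d = a/(2 tan(π/6)) = 0.207 m from the centre, with end-angles ±π/6.
One side contributes B₁ = (μ₀I/4πd)·2 sin(π/6) = 6.09×10⁻⁶ T.
All 6 sides add in the same direction: B = 6 × 6.09×10⁻⁶ = 3.65×10⁻⁵ T.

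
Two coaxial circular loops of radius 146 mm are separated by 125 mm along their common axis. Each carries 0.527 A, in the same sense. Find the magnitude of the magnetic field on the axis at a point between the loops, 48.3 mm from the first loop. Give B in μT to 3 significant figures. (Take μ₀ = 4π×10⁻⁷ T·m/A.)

B ≈ 3.51 μT

Each loop contributes B = μ₀IR²/[2(R²+z²)^(3/2)] on the axis, with z measured from that loop.
Loop 1 (z = 0.0483 m): B₁ = 1.94×10⁻⁶ T. Loop 2 (z = 0.0767 m): B₂ = 1.57×10⁻⁶ T.
The fields add: B = B₁ + B₂ = 3.51×10⁻⁶ T.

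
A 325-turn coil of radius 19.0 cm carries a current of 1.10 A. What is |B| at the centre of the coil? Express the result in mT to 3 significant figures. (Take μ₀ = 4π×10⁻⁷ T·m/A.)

B ≈ 1.18 mT

For an N-turn flat coil, B = Nμ₀I/(2R) with R = 0.19 m.
B = 325 × 3.64×10⁻⁶ T = 1.18×10⁻³ T.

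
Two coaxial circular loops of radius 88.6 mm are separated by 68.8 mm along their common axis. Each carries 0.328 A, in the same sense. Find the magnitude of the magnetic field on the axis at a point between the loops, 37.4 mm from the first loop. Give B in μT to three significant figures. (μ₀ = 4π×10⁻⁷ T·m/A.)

Each loop contributes B = μ₀IR²/[2(R²+z²)^(3/2)] on the axis, with z measured from that loop.
Loop 1 (z = 0.0374 m): B₁ = 1.82×10⁻⁶ T. Loop 2 (z = 0.0314 m): B₂ = 1.95×10⁻⁶ T.
The fields add: B = B₁ + B₂ = 3.77×10⁻⁶ T.

B ≈ 3.77 μT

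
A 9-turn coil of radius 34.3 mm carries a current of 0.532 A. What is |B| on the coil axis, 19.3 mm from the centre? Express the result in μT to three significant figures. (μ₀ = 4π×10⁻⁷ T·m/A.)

B ≈ 58.1 μT

For an N-turn flat coil, B = Nμ₀IR²/[2(R²+z²)^(3/2)] with R = 0.0343 m, z = 0.0193 m.
B = 9 × 6.45×10⁻⁶ T = 5.81×10⁻⁵ T.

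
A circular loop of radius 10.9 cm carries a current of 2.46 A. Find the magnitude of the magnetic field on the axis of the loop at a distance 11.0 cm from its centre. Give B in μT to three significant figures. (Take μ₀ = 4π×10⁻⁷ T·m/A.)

B ≈ 4.95 μT

On the axis of a circular loop, B = μ₀IR² / [2(R²+z²)^(3/2)].
R² + z² = (0.109)² + (0.11)² = 0.02398 m², and (R²+z²)^(3/2) = 3.71×10⁻³ m³.
B = (4π×10⁻⁷ × 2.46 × 0.01188) / (2 × 3.71×10⁻³) = 4.95×10⁻⁶ T.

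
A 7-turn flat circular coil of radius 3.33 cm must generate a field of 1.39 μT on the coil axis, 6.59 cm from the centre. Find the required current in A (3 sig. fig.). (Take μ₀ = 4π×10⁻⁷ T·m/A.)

I ≈ 0.115 A

For an N-turn coil, B = Nμ₀IR²/[2(R²+z²)^(3/2)] with R = 0.0333 m, z = 0.0659 m, so I = 2B(R²+z²)^(3/2)/(Nμ₀R²) = 2 × 1.39×10⁻⁶ × 4.03×10⁻⁴ / (7 × 4π×10⁻⁷ × 0.001109) = 0.115 A.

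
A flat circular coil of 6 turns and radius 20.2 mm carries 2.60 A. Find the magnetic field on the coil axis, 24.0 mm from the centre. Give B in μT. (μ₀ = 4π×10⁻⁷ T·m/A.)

For an N-turn flat coil, B = Nμ₀IR²/[2(R²+z²)^(3/2)] with R = 0.0202 m, z = 0.024 m.
B = 6 × 2.16×10⁻⁵ T = 1.30×10⁻⁴ T.

B ≈ 130 μT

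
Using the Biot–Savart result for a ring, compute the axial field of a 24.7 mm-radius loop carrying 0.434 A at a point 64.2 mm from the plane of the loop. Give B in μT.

B ≈ 0.511 μT

On the axis of a circular loop, B = μ₀IR² / [2(R²+z²)^(3/2)].
R² + z² = (0.0247)² + (0.0642)² = 0.004732 m², and (R²+z²)^(3/2) = 3.25×10⁻⁴ m³.
B = (4π×10⁻⁷ × 0.434 × 0.0006101) / (2 × 3.25×10⁻⁴) = 5.11×10⁻⁷ T.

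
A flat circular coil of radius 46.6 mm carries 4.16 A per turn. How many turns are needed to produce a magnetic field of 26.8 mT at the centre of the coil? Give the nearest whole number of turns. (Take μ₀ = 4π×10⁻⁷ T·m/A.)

For an N-turn coil, B = Nμ₀I/(2R). A single turn gives B₁ = 5.61×10⁻⁵ T with R = 0.0466 m.
N = B/B₁ = 2.68×10⁻² / 5.61×10⁻⁵ = 477.80.

N = 478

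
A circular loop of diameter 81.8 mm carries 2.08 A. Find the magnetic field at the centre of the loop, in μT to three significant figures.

At the centre of a circular loop the Biot–Savart law gives B = μ₀I/(2R) (so R = 0.0409 m).
B = (4π×10⁻⁷ × 2.08) / (2 × 0.0409) = 3.20×10⁻⁵ T.

B ≈ 32.0 μT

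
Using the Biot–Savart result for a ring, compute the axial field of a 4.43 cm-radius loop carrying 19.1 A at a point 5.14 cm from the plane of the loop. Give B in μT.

B ≈ 75.4 μT

On the axis of a circular loop, B = μ₀IR² / [2(R²+z²)^(3/2)].
R² + z² = (0.0443)² + (0.0514)² = 0.004604 m², and (R²+z²)^(3/2) = 3.12×10⁻⁴ m³.
B = (4π×10⁻⁷ × 19.1 × 0.001962) / (2 × 3.12×10⁻⁴) = 7.54×10⁻⁵ T.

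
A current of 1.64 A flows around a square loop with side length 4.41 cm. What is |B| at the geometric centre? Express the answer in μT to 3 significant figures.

Each side is a finite straight segment at perpendicular distance d = a/(2 tan(π/4)) = 0.02205 m from the centre, with end-angles ±π/4.
One side contributes B₁ = (μ₀I/4πd)·2 sin(π/4) = 1.05×10⁻⁵ T.
All 4 sides add in the same direction: B = 4 × 1.05×10⁻⁵ = 4.21×10⁻⁵ T.

B ≈ 42.1 μT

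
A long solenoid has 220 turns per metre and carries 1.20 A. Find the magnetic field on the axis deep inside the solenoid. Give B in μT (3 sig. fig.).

Inside a long solenoid, B = μ₀nI with n = 220 turns/m.
B = 4π×10⁻⁷ × 220 × 1.20 = 3.32×10⁻⁴ T.

B ≈ 332 μT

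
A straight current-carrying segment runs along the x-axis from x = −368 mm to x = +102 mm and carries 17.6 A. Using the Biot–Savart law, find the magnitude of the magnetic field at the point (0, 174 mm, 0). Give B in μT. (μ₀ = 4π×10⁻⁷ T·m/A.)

B ≈ 14.3 μT

For a finite straight segment, B = (μ₀I/4πd)(sinθ₁ + sinθ₂), where θ₁, θ₂ are the angles from the perpendicular to each end.
The perpendicular distance is d = 0.174 m; the end-offsets along the wire are a = 0.368 m and b = 0.102 m.
sinθ₁ = 0.368/√(0.368²+0.174²) = 0.9040; sinθ₂ = 0.102/√(0.102²+0.174²) = 0.5057.
B = (4π×10⁻⁷ × 17.6) / (4π × 0.174) × (0.9040 + 0.5057) = 1.43×10⁻⁵ T.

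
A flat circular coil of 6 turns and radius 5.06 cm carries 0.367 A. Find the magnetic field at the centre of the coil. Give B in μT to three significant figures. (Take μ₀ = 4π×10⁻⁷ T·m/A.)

B ≈ 27.3 μT

For an N-turn flat coil, B = Nμ₀I/(2R) with R = 0.0506 m.
B = 6 × 4.56×10⁻⁶ T = 2.73×10⁻⁵ T.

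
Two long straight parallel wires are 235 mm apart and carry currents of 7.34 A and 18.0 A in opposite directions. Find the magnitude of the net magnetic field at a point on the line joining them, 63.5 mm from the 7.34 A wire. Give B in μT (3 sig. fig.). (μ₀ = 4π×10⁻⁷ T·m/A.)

Each long wire gives B = μ₀I/(2πd). Distances are d₁ = 0.0635 m and d₂ = 0.1715 m.
B₁ = 2.31×10⁻⁵ T, B₂ = 2.10×10⁻⁵ T.
Between antiparallel currents both contributions point the same way, so they add. B = B₁ + B₂ = 2.31×10⁻⁵ + 2.10×10⁻⁵ = 4.41×10⁻⁵ T.

B ≈ 44.1 μT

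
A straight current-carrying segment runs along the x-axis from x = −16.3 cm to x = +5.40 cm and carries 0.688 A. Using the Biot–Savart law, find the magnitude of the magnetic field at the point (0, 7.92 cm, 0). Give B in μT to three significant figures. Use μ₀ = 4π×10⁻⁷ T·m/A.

For a finite straight segment, B = (μ₀I/4πd)(sinθ₁ + sinθ₂), where θ₁, θ₂ are the angles from the perpendicular to each end.
The perpendicular distance is d = 0.0792 m; the end-offsets along the wire are a = 0.163 m and b = 0.054 m.
sinθ₁ = 0.163/√(0.163²+0.0792²) = 0.8994; sinθ₂ = 0.054/√(0.054²+0.0792²) = 0.5633.
B = (4π×10⁻⁷ × 0.688) / (4π × 0.0792) × (0.8994 + 0.5633) = 1.27×10⁻⁶ T.

B ≈ 1.27 μT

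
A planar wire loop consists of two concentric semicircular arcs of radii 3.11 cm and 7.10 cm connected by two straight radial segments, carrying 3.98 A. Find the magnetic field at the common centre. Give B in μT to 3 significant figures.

The radial connectors point toward the centre, so dl × r̂ = 0 and they contribute nothing.
Each semicircle gives μ₀I/(4R): inner arc 4.02×10⁻⁵ T, outer arc 1.76×10⁻⁵ T.
The two arcs carry current in opposite angular senses, so their fields oppose: B = |4.02×10⁻⁵ − 1.76×10⁻⁵| = 2.26×10⁻⁵ T.

B ≈ 22.6 μT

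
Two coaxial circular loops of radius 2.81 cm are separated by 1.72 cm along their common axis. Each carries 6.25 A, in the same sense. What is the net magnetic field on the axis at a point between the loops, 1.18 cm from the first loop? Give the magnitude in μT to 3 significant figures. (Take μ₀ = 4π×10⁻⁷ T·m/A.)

Each loop contributes B = μ₀IR²/[2(R²+z²)^(3/2)] on the axis, with z measured from that loop.
Loop 1 (z = 0.0118 m): B₁ = 1.10×10⁻⁴ T. Loop 2 (z = 0.0054 m): B₂ = 1.32×10⁻⁴ T.
The fields add: B = B₁ + B₂ = 2.42×10⁻⁴ T.

B ≈ 242 μT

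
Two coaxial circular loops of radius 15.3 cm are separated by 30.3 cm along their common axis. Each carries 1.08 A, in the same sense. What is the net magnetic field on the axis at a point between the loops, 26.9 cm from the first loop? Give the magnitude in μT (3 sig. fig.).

Each loop contributes B = μ₀IR²/[2(R²+z²)^(3/2)] on the axis, with z measured from that loop.
Loop 1 (z = 0.269 m): B₁ = 5.36×10⁻⁷ T. Loop 2 (z = 0.034 m): B₂ = 4.13×10⁻⁶ T.
The fields add: B = B₁ + B₂ = 4.66×10⁻⁶ T.

B ≈ 4.66 μT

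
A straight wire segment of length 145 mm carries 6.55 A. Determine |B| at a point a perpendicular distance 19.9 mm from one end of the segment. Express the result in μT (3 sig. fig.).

For a finite straight segment, B = (μ₀I/4πd)(sinθ₁ + sinθ₂), where θ₁, θ₂ are the angles from the perpendicular to each end.
The perpendicular foot is at one end, so the two end-offsets along the wire are 0 and L = 0.145 m.
sinθ₁ = 0/√(0²+0.0199²) = 0.0000; sinθ₂ = 0.145/√(0.145²+0.0199²) = 0.9907.
B = (4π×10⁻⁷ × 6.55) / (4π × 0.0199) × (0.0000 + 0.9907) = 3.26×10⁻⁵ T.

B ≈ 32.6 μT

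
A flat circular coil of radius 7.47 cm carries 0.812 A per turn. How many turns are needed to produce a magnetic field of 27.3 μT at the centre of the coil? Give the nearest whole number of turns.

For an N-turn coil, B = Nμ₀I/(2R). A single turn gives B₁ = 6.83×10⁻⁶ T with R = 0.0747 m.
N = B/B₁ = 2.73×10⁻⁵ / 6.83×10⁻⁶ = 4.00.

N = 4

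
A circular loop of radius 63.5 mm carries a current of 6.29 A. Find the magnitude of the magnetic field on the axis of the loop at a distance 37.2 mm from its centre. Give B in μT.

On the axis of a circular loop, B = μ₀IR² / [2(R²+z²)^(3/2)].
R² + z² = (0.0635)² + (0.0372)² = 0.005416 m², and (R²+z²)^(3/2) = 3.99×10⁻⁴ m³.
B = (4π×10⁻⁷ × 6.29 × 0.004032) / (2 × 3.99×10⁻⁴) = 4.00×10⁻⁵ T.

B ≈ 40.0 μT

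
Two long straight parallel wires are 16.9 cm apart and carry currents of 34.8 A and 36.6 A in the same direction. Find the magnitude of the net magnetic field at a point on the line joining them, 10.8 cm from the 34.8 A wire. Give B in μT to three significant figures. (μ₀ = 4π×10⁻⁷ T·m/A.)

Each long wire gives B = μ₀I/(2πd). Distances are d₁ = 0.108 m and d₂ = 0.061 m.
B₁ = 6.44×10⁻⁵ T, B₂ = 1.20×10⁻⁴ T.
Between parallel currents the two contributions point in opposite directions, so they subtract. B = |B₁ − B₂| = |6.44×10⁻⁵ − 1.20×10⁻⁴| = 5.56×10⁻⁵ T.

B ≈ 55.6 μT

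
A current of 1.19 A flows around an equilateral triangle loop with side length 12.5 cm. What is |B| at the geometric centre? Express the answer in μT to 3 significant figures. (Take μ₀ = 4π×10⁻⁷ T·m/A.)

B ≈ 17.1 μT

Each side is a finite straight segment at perpendicular distance d = a/(2 tan(π/3)) = 0.03608 m from the centre, with end-angles ±π/3.
One side contributes B₁ = (μ₀I/4πd)·2 sin(π/3) = 5.71×10⁻⁶ T.
All 3 sides add in the same direction: B = 3 × 5.71×10⁻⁶ = 1.71×10⁻⁵ T.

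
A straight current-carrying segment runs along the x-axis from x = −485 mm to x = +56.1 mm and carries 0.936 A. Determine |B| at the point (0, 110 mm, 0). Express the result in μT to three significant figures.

For a finite straight segment, B = (μ₀I/4πd)(sinθ₁ + sinθ₂), where θ₁, θ₂ are the angles from the perpendicular to each end.
The perpendicular distance is d = 0.11 m; the end-offsets along the wire are a = 0.485 m and b = 0.0561 m.
sinθ₁ = 0.485/√(0.485²+0.11²) = 0.9752; sinθ₂ = 0.0561/√(0.0561²+0.11²) = 0.4543.
B = (4π×10⁻⁷ × 0.936) / (4π × 0.11) × (0.9752 + 0.4543) = 1.22×10⁻⁶ T.

B ≈ 1.22 μT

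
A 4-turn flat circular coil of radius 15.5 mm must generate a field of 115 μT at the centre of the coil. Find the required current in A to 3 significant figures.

I ≈ 0.709 A

For an N-turn coil, B = Nμ₀I/(2R) with R = 0.0155 m, so I = 2RB/(Nμ₀) = 2 × 0.0155 × 1.15×10⁻⁴ / (4 × 4π×10⁻⁷) = 0.709 A.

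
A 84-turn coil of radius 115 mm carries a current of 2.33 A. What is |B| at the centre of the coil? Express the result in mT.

B ≈ 1.07 mT

For an N-turn flat coil, B = Nμ₀I/(2R) with R = 0.115 m.
B = 84 × 1.27×10⁻⁵ T = 1.07×10⁻³ T.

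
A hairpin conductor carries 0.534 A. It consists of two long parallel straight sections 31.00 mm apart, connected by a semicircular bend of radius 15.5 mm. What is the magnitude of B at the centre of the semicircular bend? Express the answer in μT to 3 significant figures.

The semicircular arc contributes B_arc = μ₀I·π/(4πR) = μ₀I/(4R) = 1.08×10⁻⁵ T.
Each semi-infinite lead is at perpendicular distance R = 0.0155 m from the centre, with the perpendicular foot at its near end, so it contributes μ₀I/(4πR); both point the same way, together 6.89×10⁻⁶ T.
Arc and leads all point the same direction: B = 1.08×10⁻⁵ + 6.89×10⁻⁶ = 1.77×10⁻⁵ T.

B ≈ 17.7 μT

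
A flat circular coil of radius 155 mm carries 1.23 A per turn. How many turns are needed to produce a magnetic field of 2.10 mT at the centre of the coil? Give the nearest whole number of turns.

N = 421

For an N-turn coil, B = Nμ₀I/(2R). A single turn gives B₁ = 4.99×10⁻⁶ T with R = 0.155 m.
N = B/B₁ = 2.10×10⁻³ / 4.99×10⁻⁶ = 421.18.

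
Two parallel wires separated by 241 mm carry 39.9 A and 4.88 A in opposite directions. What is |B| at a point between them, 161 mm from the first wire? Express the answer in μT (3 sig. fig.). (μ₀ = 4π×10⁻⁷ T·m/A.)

B ≈ 61.8 μT

Each long wire gives B = μ₀I/(2πd). Distances are d₁ = 0.161 m and d₂ = 0.08 m.
B₁ = 4.96×10⁻⁵ T, B₂ = 1.22×10⁻⁵ T.
Between antiparallel currents both contributions point the same way, so they add. B = B₁ + B₂ = 4.96×10⁻⁵ + 1.22×10⁻⁵ = 6.18×10⁻⁵ T.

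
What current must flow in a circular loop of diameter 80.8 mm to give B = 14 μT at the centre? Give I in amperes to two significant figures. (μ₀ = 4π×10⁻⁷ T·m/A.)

At the centre of a circular loop B = μ₀I/(2R), so I = 2RB/μ₀.
With R = 0.0404 m, I = 2 × 0.0404 × 1.40×10⁻⁵ / (4π×10⁻⁷) = 0.900 A.

I ≈ 0.90 A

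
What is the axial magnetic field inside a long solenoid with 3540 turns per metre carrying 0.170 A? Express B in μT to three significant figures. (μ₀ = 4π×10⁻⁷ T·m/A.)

B ≈ 756 μT

Inside a long solenoid, B = μ₀nI with n = 3540 turns/m.
B = 4π×10⁻⁷ × 3540 × 0.170 = 7.56×10⁻⁴ T.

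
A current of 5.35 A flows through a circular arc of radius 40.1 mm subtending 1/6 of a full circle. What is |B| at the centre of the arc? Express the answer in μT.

B ≈ 14.0 μT

The Biot–Savart field of a circular arc at its centre is B = μ₀Iφ/(4πR), with φ = 1.047 rad.
B = (4π×10⁻⁷ × 5.35 × 1.047) / (4π × 0.0401) = 1.40×10⁻⁵ T.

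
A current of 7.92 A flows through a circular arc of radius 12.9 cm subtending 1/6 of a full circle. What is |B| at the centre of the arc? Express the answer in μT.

B ≈ 6.43 μT

The Biot–Savart field of a circular arc at its centre is B = μ₀Iφ/(4πR), with φ = 1.047 rad.
B = (4π×10⁻⁷ × 7.92 × 1.047) / (4π × 0.129) = 6.43×10⁻⁶ T.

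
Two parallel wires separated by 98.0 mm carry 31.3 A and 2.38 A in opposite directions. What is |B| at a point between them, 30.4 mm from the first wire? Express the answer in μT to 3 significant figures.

B ≈ 213 μT

Each long wire gives B = μ₀I/(2πd). Distances are d₁ = 0.0304 m and d₂ = 0.0676 m.
B₁ = 2.06×10⁻⁴ T, B₂ = 7.04×10⁻⁶ T.
Between antiparallel currents both contributions point the same way, so they add. B = B₁ + B₂ = 2.06×10⁻⁴ + 7.04×10⁻⁶ = 2.13×10⁻⁴ T.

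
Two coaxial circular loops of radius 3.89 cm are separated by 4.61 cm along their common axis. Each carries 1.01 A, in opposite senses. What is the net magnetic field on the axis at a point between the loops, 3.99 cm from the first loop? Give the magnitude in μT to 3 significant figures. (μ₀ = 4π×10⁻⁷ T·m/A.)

Each loop contributes B = μ₀IR²/[2(R²+z²)^(3/2)] on the axis, with z measured from that loop.
Loop 1 (z = 0.0399 m): B₁ = 5.55×10⁻⁶ T. Loop 2 (z = 0.0062 m): B₂ = 1.57×10⁻⁵ T.
The fields oppose: B = |B₁ − B₂| = 1.02×10⁻⁵ T.

B ≈ 10.2 μT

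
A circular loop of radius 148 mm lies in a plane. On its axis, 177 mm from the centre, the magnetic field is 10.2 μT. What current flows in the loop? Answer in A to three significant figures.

On the axis of a loop, B = μ₀IR²/[2(R²+z²)^(3/2)], so I = 2B(R²+z²)^(3/2)/(μ₀R²).
R² + z² = 0.0219 + 0.03133 = 0.05323 m²; raised to 3/2 gives 1.23×10⁻² m³.
I = 2 × 1.02×10⁻⁵ × 1.23×10⁻² / (1.26×10⁻⁶ × 0.0219) = 9.10 A.

I ≈ 9.10 A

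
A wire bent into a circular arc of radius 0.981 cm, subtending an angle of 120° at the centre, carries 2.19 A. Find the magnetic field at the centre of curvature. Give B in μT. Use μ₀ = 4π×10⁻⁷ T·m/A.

The Biot–Savart field of a circular arc at its centre is B = μ₀Iφ/(4πR), with φ = 2.094 rad.
B = (4π×10⁻⁷ × 2.19 × 2.094) / (4π × 0.00981) = 4.68×10⁻⁵ T.

B ≈ 46.8 μT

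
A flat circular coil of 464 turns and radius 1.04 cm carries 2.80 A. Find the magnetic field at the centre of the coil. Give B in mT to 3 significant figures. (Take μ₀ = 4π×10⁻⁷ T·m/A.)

For an N-turn flat coil, B = Nμ₀I/(2R) with R = 0.0104 m.
B = 464 × 1.69×10⁻⁴ T = 7.85×10⁻² T.

B ≈ 78.5 mT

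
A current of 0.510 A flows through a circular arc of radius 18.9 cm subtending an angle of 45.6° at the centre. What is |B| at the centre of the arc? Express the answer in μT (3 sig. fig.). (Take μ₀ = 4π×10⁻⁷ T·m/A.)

The Biot–Savart field of a circular arc at its centre is B = μ₀Iφ/(4πR), with φ = 0.7959 rad.
B = (4π×10⁻⁷ × 0.510 × 0.7959) / (4π × 0.189) = 2.15×10⁻⁷ T.

B ≈ 0.215 μT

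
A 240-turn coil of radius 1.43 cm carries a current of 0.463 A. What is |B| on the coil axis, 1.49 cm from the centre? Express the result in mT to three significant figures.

For an N-turn flat coil, B = Nμ₀IR²/[2(R²+z²)^(3/2)] with R = 0.0143 m, z = 0.0149 m.
B = 240 × 6.75×10⁻⁶ T = 1.62×10⁻³ T.

B ≈ 1.62 mT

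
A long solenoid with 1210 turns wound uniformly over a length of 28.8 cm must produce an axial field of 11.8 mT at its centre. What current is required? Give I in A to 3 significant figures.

I ≈ 2.24 A

Inside a long solenoid B = μ₀nI with n = 4201 m⁻¹, so I = B/(μ₀n).
I = 1.18×10⁻² / (4π×10⁻⁷ × 4201) = 2.24 A.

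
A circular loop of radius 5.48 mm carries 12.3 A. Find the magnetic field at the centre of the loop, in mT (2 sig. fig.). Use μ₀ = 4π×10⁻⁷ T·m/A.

At the centre of a circular loop the Biot–Savart law gives B = μ₀I/(2R).
B = (4π×10⁻⁷ × 12.3) / (2 × 0.00548) = 1.41×10⁻³ T.

B ≈ 1.4 mT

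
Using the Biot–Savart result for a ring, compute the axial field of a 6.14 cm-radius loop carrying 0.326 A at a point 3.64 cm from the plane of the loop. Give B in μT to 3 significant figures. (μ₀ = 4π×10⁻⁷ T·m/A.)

B ≈ 2.12 μT

On the axis of a circular loop, B = μ₀IR² / [2(R²+z²)^(3/2)].
R² + z² = (0.0614)² + (0.0364)² = 0.005095 m², and (R²+z²)^(3/2) = 3.64×10⁻⁴ m³.
B = (4π×10⁻⁷ × 0.326 × 0.00377) / (2 × 3.64×10⁻⁴) = 2.12×10⁻⁶ T.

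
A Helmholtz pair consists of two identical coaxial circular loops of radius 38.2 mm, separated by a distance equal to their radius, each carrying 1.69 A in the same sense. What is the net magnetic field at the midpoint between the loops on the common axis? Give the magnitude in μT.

Each loop contributes B = μ₀IR²/[2(R²+z²)^(3/2)] on the axis, with z measured from that loop.
Loop 1 (z = 0.0191 m): B₁ = 1.99×10⁻⁵ T. Loop 2 (z = 0.0191 m): B₂ = 1.99×10⁻⁵ T.
The fields add: B = B₁ + B₂ = 3.98×10⁻⁵ T.

B ≈ 39.8 μT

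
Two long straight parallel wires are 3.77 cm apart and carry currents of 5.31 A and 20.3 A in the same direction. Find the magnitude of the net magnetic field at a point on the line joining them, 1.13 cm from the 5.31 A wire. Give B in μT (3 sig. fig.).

Each long wire gives B = μ₀I/(2πd). Distances are d₁ = 0.0113 m and d₂ = 0.0264 m.
B₁ = 9.40×10⁻⁵ T, B₂ = 1.54×10⁻⁴ T.
Between parallel currents the two contributions point in opposite directions, so they subtract. B = |B₁ − B₂| = |9.40×10⁻⁵ − 1.54×10⁻⁴| = 5.98×10⁻⁵ T.

B ≈ 59.8 μT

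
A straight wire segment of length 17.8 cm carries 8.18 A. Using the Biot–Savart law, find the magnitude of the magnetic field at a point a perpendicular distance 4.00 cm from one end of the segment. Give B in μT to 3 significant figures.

For a finite straight segment, B = (μ₀I/4πd)(sinθ₁ + sinθ₂), where θ₁, θ₂ are the angles from the perpendicular to each end.
The perpendicular foot is at one end, so the two end-offsets along the wire are 0 and L = 0.178 m.
sinθ₁ = 0/√(0²+0.04²) = 0.0000; sinθ₂ = 0.178/√(0.178²+0.04²) = 0.9757.
B = (4π×10⁻⁷ × 8.18) / (4π × 0.04) × (0.0000 + 0.9757) = 2.00×10⁻⁵ T.

B ≈ 20.0 μT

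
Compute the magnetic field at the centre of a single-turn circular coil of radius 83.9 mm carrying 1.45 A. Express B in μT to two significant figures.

At the centre of a circular loop the Biot–Savart law gives B = μ₀I/(2R).
B = (4π×10⁻⁷ × 1.45) / (2 × 0.0839) = 1.09×10⁻⁵ T.

B ≈ 11 μT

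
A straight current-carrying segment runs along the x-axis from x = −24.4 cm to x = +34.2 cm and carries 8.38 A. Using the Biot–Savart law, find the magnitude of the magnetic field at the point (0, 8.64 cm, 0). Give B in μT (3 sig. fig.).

B ≈ 18.5 μT

For a finite straight segment, B = (μ₀I/4πd)(sinθ₁ + sinθ₂), where θ₁, θ₂ are the angles from the perpendicular to each end.
The perpendicular distance is d = 0.0864 m; the end-offsets along the wire are a = 0.244 m and b = 0.342 m.
sinθ₁ = 0.244/√(0.244²+0.0864²) = 0.9426; sinθ₂ = 0.342/√(0.342²+0.0864²) = 0.9695.
B = (4π×10⁻⁷ × 8.38) / (4π × 0.0864) × (0.9426 + 0.9695) = 1.85×10⁻⁵ T.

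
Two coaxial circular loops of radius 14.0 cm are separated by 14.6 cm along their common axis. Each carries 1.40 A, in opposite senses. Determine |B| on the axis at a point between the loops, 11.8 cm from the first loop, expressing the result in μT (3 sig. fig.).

B ≈ 3.12 μT

Each loop contributes B = μ₀IR²/[2(R²+z²)^(3/2)] on the axis, with z measured from that loop.
Loop 1 (z = 0.118 m): B₁ = 2.81×10⁻⁶ T. Loop 2 (z = 0.028 m): B₂ = 5.92×10⁻⁶ T.
The fields oppose: B = |B₁ − B₂| = 3.12×10⁻⁶ T.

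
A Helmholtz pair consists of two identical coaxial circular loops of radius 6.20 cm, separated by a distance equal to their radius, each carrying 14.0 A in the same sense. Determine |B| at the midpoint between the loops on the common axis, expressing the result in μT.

Each loop contributes B = μ₀IR²/[2(R²+z²)^(3/2)] on the axis, with z measured from that loop.
Loop 1 (z = 0.031 m): B₁ = 1.02×10⁻⁴ T. Loop 2 (z = 0.031 m): B₂ = 1.02×10⁻⁴ T.
The fields add: B = B₁ + B₂ = 2.03×10⁻⁴ T.

B ≈ 203 μT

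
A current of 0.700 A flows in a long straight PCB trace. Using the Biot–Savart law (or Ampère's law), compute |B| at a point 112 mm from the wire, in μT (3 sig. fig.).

B ≈ 1.25 μT

For an infinitely long straight wire, B = μ₀I/(2πd).
B = (4π×10⁻⁷ × 0.700) / (2π × 0.112) = 1.25×10⁻⁶ T.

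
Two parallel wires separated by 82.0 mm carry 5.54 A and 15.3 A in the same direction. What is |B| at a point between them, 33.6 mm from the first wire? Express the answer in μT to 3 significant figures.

B ≈ 30.2 μT

Each long wire gives B = μ₀I/(2πd). Distances are d₁ = 0.0336 m and d₂ = 0.0484 m.
B₁ = 3.30×10⁻⁵ T, B₂ = 6.32×10⁻⁵ T.
Between parallel currents the two contributions point in opposite directions, so they subtract. B = |B₁ − B₂| = |3.30×10⁻⁵ − 6.32×10⁻⁵| = 3.02×10⁻⁵ T.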